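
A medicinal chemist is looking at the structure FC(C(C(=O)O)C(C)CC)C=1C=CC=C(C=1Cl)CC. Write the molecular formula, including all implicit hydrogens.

C15H20ClFO2

Walk through each heavy atom and fill implicit hydrogens from standard valence (C 4, N 3, O 2, S 2, halogen 1):
  atom 1: F (halogen, monovalent) → 0 H
  atom 2: C, bond orders sum to 3 (valence 4) → 1 H
  atom 3: C, bond orders sum to 3 (valence 4) → 1 H
  atom 4: C, bond orders sum to 4 (valence 4) → 0 H
  atom 5: O, bond orders sum to 2 (valence 2) → 0 H
  atom 6: O, bond orders sum to 1 (valence 2) → 1 H
  atom 7: C, bond orders sum to 3 (valence 4) → 1 H
  atom 8: C, bond orders sum to 1 (valence 4) → 3 H
  atom 9: C, bond orders sum to 2 (valence 4) → 2 H
  atom 10: C, bond orders sum to 1 (valence 4) → 3 H
  atom 11: C, bond orders sum to 4 (valence 4) → 0 H
  atom 12: C, bond orders sum to 3 (valence 4) → 1 H
  atom 13: C, bond orders sum to 3 (valence 4) → 1 H
  atom 14: C, bond orders sum to 3 (valence 4) → 1 H
  atom 15: C, bond orders sum to 4 (valence 4) → 0 H
  atom 16: C, bond orders sum to 4 (valence 4) → 0 H
  atom 17: Cl (halogen, monovalent) → 0 H
  atom 18: C, bond orders sum to 2 (valence 4) → 2 H
  atom 19: C, bond orders sum to 1 (valence 4) → 3 H
Totals → C:15, H:20, Cl:1, F:1, O:2.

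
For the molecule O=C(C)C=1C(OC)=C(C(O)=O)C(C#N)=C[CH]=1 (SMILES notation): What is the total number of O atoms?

4

Scan the SMILES for O atoms (remember two-letter symbols like Cl and Br are single atoms).
Oxygen count: 4.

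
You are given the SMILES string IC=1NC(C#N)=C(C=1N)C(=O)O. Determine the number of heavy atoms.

12

Every atom symbol written in the SMILES (organic subset) is one heavy atom; implicit H are not written.
Heavy atoms by element → C:6, I:1, N:3, O:2.
Total: 12.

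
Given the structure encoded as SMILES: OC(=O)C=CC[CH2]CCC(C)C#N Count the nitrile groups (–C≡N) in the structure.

The nitrile motif appears at heavy-atom position 12 in the SMILES.
Other groups present: 1 alkene, 1 carboxylic acid.
Nitrile count: 1.

1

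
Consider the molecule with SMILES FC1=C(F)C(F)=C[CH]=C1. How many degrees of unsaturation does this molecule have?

4

Degree of unsaturation = (number of rings) + (number of π bonds).
Ring closures in the SMILES: 1.
π bonds: 3 double bonds (each 1 DoU) → 3 DoU from unsaturation.
Total DoU = 1 + 3 = 4.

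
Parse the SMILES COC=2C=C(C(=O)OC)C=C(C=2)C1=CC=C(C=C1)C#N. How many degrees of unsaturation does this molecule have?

Degree of unsaturation = (number of rings) + (number of π bonds).
Ring closures in the SMILES: 2.
π bonds: 7 double bonds (each 1 DoU), 1 triple bond (each 2 DoU) → 9 DoU from unsaturation.
Total DoU = 2 + 9 = 11.

11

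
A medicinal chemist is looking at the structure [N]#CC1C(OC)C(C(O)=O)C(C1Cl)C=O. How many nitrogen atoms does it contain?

1

Scan the SMILES for N atoms (remember two-letter symbols like Cl and Br are single atoms).
Nitrogen count: 1.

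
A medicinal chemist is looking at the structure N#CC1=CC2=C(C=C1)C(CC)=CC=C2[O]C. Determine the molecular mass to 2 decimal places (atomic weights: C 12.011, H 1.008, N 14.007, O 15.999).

211.26 g/mol

First, the molecular formula is C14H13NO (counting implicit H from valence).
  C: 14 × 12.011 = 168.154
  H: 13 × 1.008 = 13.104
  N: 1 × 14.007 = 14.007
  O: 1 × 15.999 = 15.999
Sum: 14×12.011 + 13×1.008 + 1×14.007 + 1×15.999 = 211.264 → 211.26 g/mol.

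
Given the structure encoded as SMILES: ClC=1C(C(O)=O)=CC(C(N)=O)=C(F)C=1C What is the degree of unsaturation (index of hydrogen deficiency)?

6

Degree of unsaturation = (number of rings) + (number of π bonds).
Ring closures in the SMILES: 1.
π bonds: 5 double bonds (each 1 DoU) → 5 DoU from unsaturation.
Total DoU = 1 + 5 = 6.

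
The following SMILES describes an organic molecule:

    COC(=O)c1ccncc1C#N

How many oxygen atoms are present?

2

Scan the SMILES for O atoms (remember two-letter symbols like Cl and Br are single atoms).
Oxygen count: 2.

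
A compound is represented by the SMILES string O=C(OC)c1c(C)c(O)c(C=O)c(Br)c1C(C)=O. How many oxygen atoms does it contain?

5

Scan the SMILES for O atoms (remember two-letter symbols like Cl and Br are single atoms).
Oxygen count: 5.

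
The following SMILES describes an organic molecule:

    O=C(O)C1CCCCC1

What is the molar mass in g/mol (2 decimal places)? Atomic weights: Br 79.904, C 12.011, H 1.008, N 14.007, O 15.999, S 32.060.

128.17 g/mol

First, the molecular formula is C7H12O2 (counting implicit H from valence).
  C: 7 × 12.011 = 84.077
  H: 12 × 1.008 = 12.096
  O: 2 × 15.999 = 31.998
Sum: 7×12.011 + 12×1.008 + 2×15.999 = 128.171 → 128.17 g/mol.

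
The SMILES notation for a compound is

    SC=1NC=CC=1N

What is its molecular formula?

Walk through each heavy atom and fill implicit hydrogens from standard valence (C 4, N 3, O 2, S 2, halogen 1):
  atom 1: S, bond orders sum to 1 (valence 2) → 1 H
  atom 2: C, bond orders sum to 4 (valence 4) → 0 H
  atom 3: N, bond orders sum to 2 (valence 3) → 1 H
  atom 4: C, bond orders sum to 3 (valence 4) → 1 H
  atom 5: C, bond orders sum to 3 (valence 4) → 1 H
  atom 6: C, bond orders sum to 4 (valence 4) → 0 H
  atom 7: N, bond orders sum to 1 (valence 3) → 2 H
Totals → C:4, H:6, N:2, S:1.
In Hill order: C4H6N2S.

C4H6N2S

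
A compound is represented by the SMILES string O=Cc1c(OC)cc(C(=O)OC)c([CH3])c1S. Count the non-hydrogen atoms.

Every atom symbol written in the SMILES (organic subset) is one heavy atom; implicit H are not written.
Heavy atoms by element → C:11, O:4, S:1.
Total: 16.

16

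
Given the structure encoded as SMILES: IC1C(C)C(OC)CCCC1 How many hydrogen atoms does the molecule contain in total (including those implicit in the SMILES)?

Walk through each heavy atom and fill implicit hydrogens from standard valence (C 4, N 3, O 2, S 2, halogen 1):
  atom 1: I (halogen, monovalent) → 0 H
  atom 2: C, bond orders sum to 3 (valence 4) → 1 H
  atom 3: C, bond orders sum to 3 (valence 4) → 1 H
  atom 4: C, bond orders sum to 1 (valence 4) → 3 H
  atom 5: C, bond orders sum to 3 (valence 4) → 1 H
  atom 6: O, bond orders sum to 2 (valence 2) → 0 H
  atom 7: C, bond orders sum to 1 (valence 4) → 3 H
  atom 8: C, bond orders sum to 2 (valence 4) → 2 H
  atom 9: C, bond orders sum to 2 (valence 4) → 2 H
  atom 10: C, bond orders sum to 2 (valence 4) → 2 H
  atom 11: C, bond orders sum to 2 (valence 4) → 2 H
Total hydrogens: 17.

17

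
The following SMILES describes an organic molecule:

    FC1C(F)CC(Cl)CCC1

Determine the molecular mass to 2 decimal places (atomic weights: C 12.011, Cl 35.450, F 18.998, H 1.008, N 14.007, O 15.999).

First, the molecular formula is C7H11ClF2 (counting implicit H from valence).
  C: 7 × 12.011 = 84.077
  Cl: 1 × 35.450 = 35.450
  F: 2 × 18.998 = 37.996
  H: 11 × 1.008 = 11.088
Sum: 7×12.011 + 1×35.450 + 2×18.998 + 11×1.008 = 168.611 → 168.61 g/mol.

168.61 g/mol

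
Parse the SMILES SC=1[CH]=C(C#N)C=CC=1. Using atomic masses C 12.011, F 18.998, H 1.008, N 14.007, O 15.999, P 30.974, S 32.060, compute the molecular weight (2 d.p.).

135.18 g/mol

First, the molecular formula is C7H5NS (counting implicit H from valence).
  C: 7 × 12.011 = 84.077
  H: 5 × 1.008 = 5.040
  N: 1 × 14.007 = 14.007
  S: 1 × 32.060 = 32.060
Sum: 7×12.011 + 5×1.008 + 1×14.007 + 1×32.060 = 135.184 → 135.18 g/mol.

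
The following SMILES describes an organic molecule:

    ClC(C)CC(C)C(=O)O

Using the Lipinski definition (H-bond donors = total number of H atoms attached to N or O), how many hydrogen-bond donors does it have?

Donors: find every N or O and count the H atoms it carries.
  atom 8 (O): bond orders sum to 2 → 0 H
  atom 9 (O): bond orders sum to 1 → 1 H
Lipinski HBD = 1.

1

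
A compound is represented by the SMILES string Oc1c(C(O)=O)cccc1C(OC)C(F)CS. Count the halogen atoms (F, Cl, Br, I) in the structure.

1

Halogen atoms appear at heavy-atom position 15 (1×F).
Other groups present: 1 carboxylic acid, 1 ether, 1 hydroxyl, 1 thiol.
Halogen count: 1.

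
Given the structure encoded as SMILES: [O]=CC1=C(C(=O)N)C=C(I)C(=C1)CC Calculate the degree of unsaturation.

6

Degree of unsaturation = (number of rings) + (number of π bonds).
Ring closures in the SMILES: 1.
π bonds: 5 double bonds (each 1 DoU) → 5 DoU from unsaturation.
Total DoU = 1 + 5 = 6.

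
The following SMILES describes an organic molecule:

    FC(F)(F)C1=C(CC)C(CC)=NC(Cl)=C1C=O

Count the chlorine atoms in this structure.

1

Scan the SMILES for Cl atoms (remember two-letter symbols like Cl and Br are single atoms).
Chlorine count: 1.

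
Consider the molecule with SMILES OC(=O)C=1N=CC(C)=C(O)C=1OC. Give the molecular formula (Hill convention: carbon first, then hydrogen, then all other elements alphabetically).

C8H9NO4

Walk through each heavy atom and fill implicit hydrogens from standard valence (C 4, N 3, O 2, S 2, halogen 1):
  atom 1: O, bond orders sum to 1 (valence 2) → 1 H
  atom 2: C, bond orders sum to 4 (valence 4) → 0 H
  atom 3: O, bond orders sum to 2 (valence 2) → 0 H
  atom 4: C, bond orders sum to 4 (valence 4) → 0 H
  atom 5: N, bond orders sum to 3 (valence 3) → 0 H
  atom 6: C, bond orders sum to 3 (valence 4) → 1 H
  atom 7: C, bond orders sum to 4 (valence 4) → 0 H
  atom 8: C, bond orders sum to 1 (valence 4) → 3 H
  atom 9: C, bond orders sum to 4 (valence 4) → 0 H
  atom 10: O, bond orders sum to 1 (valence 2) → 1 H
  atom 11: C, bond orders sum to 4 (valence 4) → 0 H
  atom 12: O, bond orders sum to 2 (valence 2) → 0 H
  atom 13: C, bond orders sum to 1 (valence 4) → 3 H
Totals → C:8, H:9, N:1, O:4.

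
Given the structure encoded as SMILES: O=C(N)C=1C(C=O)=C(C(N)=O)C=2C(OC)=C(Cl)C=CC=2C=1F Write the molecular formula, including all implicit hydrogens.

Walk through each heavy atom and fill implicit hydrogens from standard valence (C 4, N 3, O 2, S 2, halogen 1):
  atom 1: O, bond orders sum to 2 (valence 2) → 0 H
  atom 2: C, bond orders sum to 4 (valence 4) → 0 H
  atom 3: N, bond orders sum to 1 (valence 3) → 2 H
  atom 4: C, bond orders sum to 4 (valence 4) → 0 H
  atom 5: C, bond orders sum to 4 (valence 4) → 0 H
  atom 6: C, bond orders sum to 3 (valence 4) → 1 H
  atom 7: O, bond orders sum to 2 (valence 2) → 0 H
  atom 8: C, bond orders sum to 4 (valence 4) → 0 H
  atom 9: C, bond orders sum to 4 (valence 4) → 0 H
  atom 10: N, bond orders sum to 1 (valence 3) → 2 H
  atom 11: O, bond orders sum to 2 (valence 2) → 0 H
  atom 12: C, bond orders sum to 4 (valence 4) → 0 H
  atom 13: C, bond orders sum to 4 (valence 4) → 0 H
  atom 14: O, bond orders sum to 2 (valence 2) → 0 H
  atom 15: C, bond orders sum to 1 (valence 4) → 3 H
  atom 16: C, bond orders sum to 4 (valence 4) → 0 H
  atom 17: Cl (halogen, monovalent) → 0 H
  atom 18: C, bond orders sum to 3 (valence 4) → 1 H
  atom 19: C, bond orders sum to 3 (valence 4) → 1 H
  atom 20: C, bond orders sum to 4 (valence 4) → 0 H
  atom 21: C, bond orders sum to 4 (valence 4) → 0 H
  atom 22: F (halogen, monovalent) → 0 H
Totals → C:14, H:10, Cl:1, F:1, N:2, O:4.

C14H10ClFN2O4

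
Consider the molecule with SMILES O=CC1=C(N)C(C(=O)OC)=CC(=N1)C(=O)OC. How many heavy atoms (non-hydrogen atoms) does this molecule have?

Every atom symbol written in the SMILES (organic subset) is one heavy atom; implicit H are not written.
Heavy atoms by element → C:10, N:2, O:5.
Total: 17.

17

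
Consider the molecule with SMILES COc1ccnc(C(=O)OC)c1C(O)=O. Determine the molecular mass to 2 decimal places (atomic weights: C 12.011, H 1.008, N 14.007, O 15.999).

First, the molecular formula is C9H9NO5 (counting implicit H from valence).
  C: 9 × 12.011 = 108.099
  H: 9 × 1.008 = 9.072
  N: 1 × 14.007 = 14.007
  O: 5 × 15.999 = 79.995
Sum: 9×12.011 + 9×1.008 + 1×14.007 + 5×15.999 = 211.173 → 211.17 g/mol.

211.17 g/mol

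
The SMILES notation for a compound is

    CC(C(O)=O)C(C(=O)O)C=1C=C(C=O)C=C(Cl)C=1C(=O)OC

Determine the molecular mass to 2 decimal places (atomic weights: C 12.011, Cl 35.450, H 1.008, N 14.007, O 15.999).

328.70 g/mol

First, the molecular formula is C14H13ClO7 (counting implicit H from valence).
  C: 14 × 12.011 = 168.154
  Cl: 1 × 35.450 = 35.450
  H: 13 × 1.008 = 13.104
  O: 7 × 15.999 = 111.993
Sum: 14×12.011 + 1×35.450 + 13×1.008 + 7×15.999 = 328.701 → 328.70 g/mol.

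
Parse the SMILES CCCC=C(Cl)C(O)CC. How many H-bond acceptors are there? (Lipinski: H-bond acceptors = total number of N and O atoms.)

1

N atoms: 0; O atoms: 1.
Lipinski HBA = 0 + 1 = 1.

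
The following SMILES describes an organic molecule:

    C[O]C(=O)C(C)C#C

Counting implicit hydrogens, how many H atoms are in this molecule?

8

Walk through each heavy atom and fill implicit hydrogens from standard valence (C 4, N 3, O 2, S 2, halogen 1):
  atom 1: C, bond orders sum to 1 (valence 4) → 3 H
  atom 2: O with explicit H count 0
  atom 3: C, bond orders sum to 4 (valence 4) → 0 H
  atom 4: O, bond orders sum to 2 (valence 2) → 0 H
  atom 5: C, bond orders sum to 3 (valence 4) → 1 H
  atom 6: C, bond orders sum to 1 (valence 4) → 3 H
  atom 7: C, bond orders sum to 4 (valence 4) → 0 H
  atom 8: C, bond orders sum to 3 (valence 4) → 1 H
Total hydrogens: 8.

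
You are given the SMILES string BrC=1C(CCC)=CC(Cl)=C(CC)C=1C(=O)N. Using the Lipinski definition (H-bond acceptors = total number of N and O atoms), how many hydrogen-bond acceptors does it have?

2

N atoms: 1; O atoms: 1.
Lipinski HBA = 1 + 1 = 2.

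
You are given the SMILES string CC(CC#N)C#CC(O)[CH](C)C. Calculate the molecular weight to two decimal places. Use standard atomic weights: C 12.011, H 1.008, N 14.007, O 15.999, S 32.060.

First, the molecular formula is C10H15NO (counting implicit H from valence).
  C: 10 × 12.011 = 120.110
  H: 15 × 1.008 = 15.120
  N: 1 × 14.007 = 14.007
  O: 1 × 15.999 = 15.999
Sum: 10×12.011 + 15×1.008 + 1×14.007 + 1×15.999 = 165.236 → 165.24 g/mol.

165.24 g/mol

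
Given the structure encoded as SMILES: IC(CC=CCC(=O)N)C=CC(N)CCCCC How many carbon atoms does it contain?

Count every carbon token in the SMILES (each C, including those in ring-closure positions and inside branches).
Carbon count: 14.

14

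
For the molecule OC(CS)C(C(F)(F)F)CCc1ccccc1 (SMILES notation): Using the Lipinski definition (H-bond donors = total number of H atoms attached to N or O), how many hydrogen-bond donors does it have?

Donors: find every N or O and count the H atoms it carries.
  atom 1 (O): bond orders sum to 1 → 1 H
Lipinski HBD = 1.

1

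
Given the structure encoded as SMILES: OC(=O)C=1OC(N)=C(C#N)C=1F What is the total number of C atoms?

6

Count every carbon token in the SMILES (each C, including those in ring-closure positions and inside branches).
Carbon count: 6.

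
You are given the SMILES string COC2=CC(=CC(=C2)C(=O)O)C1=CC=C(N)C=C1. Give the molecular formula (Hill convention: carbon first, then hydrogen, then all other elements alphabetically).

C14H13NO3

Walk through each heavy atom and fill implicit hydrogens from standard valence (C 4, N 3, O 2, S 2, halogen 1):
  atom 1: C, bond orders sum to 1 (valence 4) → 3 H
  atom 2: O, bond orders sum to 2 (valence 2) → 0 H
  atom 3: C, bond orders sum to 4 (valence 4) → 0 H
  atom 4: C, bond orders sum to 3 (valence 4) → 1 H
  atom 5: C, bond orders sum to 4 (valence 4) → 0 H
  atom 6: C, bond orders sum to 3 (valence 4) → 1 H
  atom 7: C, bond orders sum to 4 (valence 4) → 0 H
  atom 8: C, bond orders sum to 3 (valence 4) → 1 H
  atom 9: C, bond orders sum to 4 (valence 4) → 0 H
  atom 10: O, bond orders sum to 2 (valence 2) → 0 H
  atom 11: O, bond orders sum to 1 (valence 2) → 1 H
  atom 12: C, bond orders sum to 4 (valence 4) → 0 H
  atom 13: C, bond orders sum to 3 (valence 4) → 1 H
  atom 14: C, bond orders sum to 3 (valence 4) → 1 H
  atom 15: C, bond orders sum to 4 (valence 4) → 0 H
  atom 16: N, bond orders sum to 1 (valence 3) → 2 H
  atom 17: C, bond orders sum to 3 (valence 4) → 1 H
  atom 18: C, bond orders sum to 3 (valence 4) → 1 H
Totals → C:14, H:13, N:1, O:3.
In Hill order: C14H13NO3.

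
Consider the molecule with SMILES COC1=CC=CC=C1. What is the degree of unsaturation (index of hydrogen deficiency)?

4

Molecular formula: C7H8O.
DoU = (2C + 2 + N − H − X) / 2, where X is the halogen count and O/S are ignored.
    = (2·7 + 2 + 0 − 8 − 0) / 2 = 8 / 2 = 4.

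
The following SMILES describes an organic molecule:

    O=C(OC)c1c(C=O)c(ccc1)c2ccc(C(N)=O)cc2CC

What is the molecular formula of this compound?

Walk through each heavy atom and fill implicit hydrogens from standard valence (C 4, N 3, O 2, S 2, halogen 1); for lowercase aromatic atoms, an aromatic c carries 1 H when it has two neighbours and 0 H with three, and aromatic n carries 0 H:
  atom 1: O, bond orders sum to 2 (valence 2) → 0 H
  atom 2: C, bond orders sum to 4 (valence 4) → 0 H
  atom 3: O, bond orders sum to 2 (valence 2) → 0 H
  atom 4: C, bond orders sum to 1 (valence 4) → 3 H
  atom 5: aromatic c, 3 neighbours → 0 H
  atom 6: aromatic c, 3 neighbours → 0 H
  atom 7: C, bond orders sum to 3 (valence 4) → 1 H
  atom 8: O, bond orders sum to 2 (valence 2) → 0 H
  atom 9: aromatic c, 3 neighbours → 0 H
  atom 10: aromatic c, 2 neighbours → 1 H
  atom 11: aromatic c, 2 neighbours → 1 H
  atom 12: aromatic c, 2 neighbours → 1 H
  atom 13: aromatic c, 3 neighbours → 0 H
  atom 14: aromatic c, 2 neighbours → 1 H
  atom 15: aromatic c, 2 neighbours → 1 H
  atom 16: aromatic c, 3 neighbours → 0 H
  atom 17: C, bond orders sum to 4 (valence 4) → 0 H
  atom 18: N, bond orders sum to 1 (valence 3) → 2 H
  atom 19: O, bond orders sum to 2 (valence 2) → 0 H
  atom 20: aromatic c, 2 neighbours → 1 H
  atom 21: aromatic c, 3 neighbours → 0 H
  atom 22: C, bond orders sum to 2 (valence 4) → 2 H
  atom 23: C, bond orders sum to 1 (valence 4) → 3 H
Totals → C:18, H:17, N:1, O:4.

C18H17NO4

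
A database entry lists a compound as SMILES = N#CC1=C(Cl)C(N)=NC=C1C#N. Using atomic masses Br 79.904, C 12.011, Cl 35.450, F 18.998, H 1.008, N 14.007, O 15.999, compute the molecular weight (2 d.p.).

178.58 g/mol

First, the molecular formula is C7H3ClN4 (counting implicit H from valence).
  C: 7 × 12.011 = 84.077
  Cl: 1 × 35.450 = 35.450
  H: 3 × 1.008 = 3.024
  N: 4 × 14.007 = 56.028
Sum: 7×12.011 + 1×35.450 + 3×1.008 + 4×14.007 = 178.579 → 178.58 g/mol.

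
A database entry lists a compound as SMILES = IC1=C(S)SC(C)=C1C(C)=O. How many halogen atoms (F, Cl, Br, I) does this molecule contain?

Halogen atoms appear at heavy-atom position 1 (1×I).
Other groups present: 1 ketone, 1 thiol.
Halogen count: 1.

1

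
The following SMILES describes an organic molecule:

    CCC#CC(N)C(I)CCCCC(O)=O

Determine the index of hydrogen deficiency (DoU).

3

Molecular formula: C11H18INO2.
DoU = (2C + 2 + N − H − X) / 2, where X is the halogen count and O/S are ignored.
    = (2·11 + 2 + 1 − 18 − 1) / 2 = 6 / 2 = 3.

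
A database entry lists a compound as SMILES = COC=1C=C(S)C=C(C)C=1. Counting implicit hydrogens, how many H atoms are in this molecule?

10

Walk through each heavy atom and fill implicit hydrogens from standard valence (C 4, N 3, O 2, S 2, halogen 1):
  atom 1: C, bond orders sum to 1 (valence 4) → 3 H
  atom 2: O, bond orders sum to 2 (valence 2) → 0 H
  atom 3: C, bond orders sum to 4 (valence 4) → 0 H
  atom 4: C, bond orders sum to 3 (valence 4) → 1 H
  atom 5: C, bond orders sum to 4 (valence 4) → 0 H
  atom 6: S, bond orders sum to 1 (valence 2) → 1 H
  atom 7: C, bond orders sum to 3 (valence 4) → 1 H
  atom 8: C, bond orders sum to 4 (valence 4) → 0 H
  atom 9: C, bond orders sum to 1 (valence 4) → 3 H
  atom 10: C, bond orders sum to 3 (valence 4) → 1 H
Total hydrogens: 10.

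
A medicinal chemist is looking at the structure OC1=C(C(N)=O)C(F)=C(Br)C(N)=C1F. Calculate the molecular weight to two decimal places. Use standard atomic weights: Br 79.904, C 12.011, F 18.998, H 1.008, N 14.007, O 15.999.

First, the molecular formula is C7H5BrF2N2O2 (counting implicit H from valence).
  Br: 1 × 79.904 = 79.904
  C: 7 × 12.011 = 84.077
  F: 2 × 18.998 = 37.996
  H: 5 × 1.008 = 5.040
  N: 2 × 14.007 = 28.014
  O: 2 × 15.999 = 31.998
Sum: 1×79.904 + 7×12.011 + 2×18.998 + 5×1.008 + 2×14.007 + 2×15.999 = 267.029 → 267.03 g/mol.

267.03 g/mol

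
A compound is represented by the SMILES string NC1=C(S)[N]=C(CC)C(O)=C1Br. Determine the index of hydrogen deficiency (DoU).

4

Degree of unsaturation = (number of rings) + (number of π bonds).
Ring closures in the SMILES: 1.
π bonds: 3 double bonds (each 1 DoU) → 3 DoU from unsaturation.
Total DoU = 1 + 3 = 4.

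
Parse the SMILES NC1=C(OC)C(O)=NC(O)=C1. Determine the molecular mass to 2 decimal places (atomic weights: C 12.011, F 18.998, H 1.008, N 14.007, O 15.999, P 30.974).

156.14 g/mol

First, the molecular formula is C6H8N2O3 (counting implicit H from valence).
  C: 6 × 12.011 = 72.066
  H: 8 × 1.008 = 8.064
  N: 2 × 14.007 = 28.014
  O: 3 × 15.999 = 47.997
Sum: 6×12.011 + 8×1.008 + 2×14.007 + 3×15.999 = 156.141 → 156.14 g/mol.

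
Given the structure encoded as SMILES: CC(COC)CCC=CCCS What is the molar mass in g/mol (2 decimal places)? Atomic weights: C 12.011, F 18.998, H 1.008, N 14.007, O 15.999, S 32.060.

First, the molecular formula is C10H20OS (counting implicit H from valence).
  C: 10 × 12.011 = 120.110
  H: 20 × 1.008 = 20.160
  O: 1 × 15.999 = 15.999
  S: 1 × 32.060 = 32.060
Sum: 10×12.011 + 20×1.008 + 1×15.999 + 1×32.060 = 188.329 → 188.33 g/mol.

188.33 g/mol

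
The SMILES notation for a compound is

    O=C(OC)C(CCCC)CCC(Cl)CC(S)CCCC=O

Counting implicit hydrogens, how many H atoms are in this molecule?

Walk through each heavy atom and fill implicit hydrogens from standard valence (C 4, N 3, O 2, S 2, halogen 1):
  atom 1: O, bond orders sum to 2 (valence 2) → 0 H
  atom 2: C, bond orders sum to 4 (valence 4) → 0 H
  atom 3: O, bond orders sum to 2 (valence 2) → 0 H
  atom 4: C, bond orders sum to 1 (valence 4) → 3 H
  atom 5: C, bond orders sum to 3 (valence 4) → 1 H
  atom 6: C, bond orders sum to 2 (valence 4) → 2 H
  atom 7: C, bond orders sum to 2 (valence 4) → 2 H
  atom 8: C, bond orders sum to 2 (valence 4) → 2 H
  atom 9: C, bond orders sum to 1 (valence 4) → 3 H
  atom 10: C, bond orders sum to 2 (valence 4) → 2 H
  atom 11: C, bond orders sum to 2 (valence 4) → 2 H
  atom 12: C, bond orders sum to 3 (valence 4) → 1 H
  atom 13: Cl (halogen, monovalent) → 0 H
  atom 14: C, bond orders sum to 2 (valence 4) → 2 H
  atom 15: C, bond orders sum to 3 (valence 4) → 1 H
  atom 16: S, bond orders sum to 1 (valence 2) → 1 H
  atom 17: C, bond orders sum to 2 (valence 4) → 2 H
  atom 18: C, bond orders sum to 2 (valence 4) → 2 H
  atom 19: C, bond orders sum to 2 (valence 4) → 2 H
  atom 20: C, bond orders sum to 3 (valence 4) → 1 H
  atom 21: O, bond orders sum to 2 (valence 2) → 0 H
Total hydrogens: 29.

29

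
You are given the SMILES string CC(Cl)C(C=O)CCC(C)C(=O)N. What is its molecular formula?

C9H16ClNO2

Walk through each heavy atom and fill implicit hydrogens from standard valence (C 4, N 3, O 2, S 2, halogen 1):
  atom 1: C, bond orders sum to 1 (valence 4) → 3 H
  atom 2: C, bond orders sum to 3 (valence 4) → 1 H
  atom 3: Cl (halogen, monovalent) → 0 H
  atom 4: C, bond orders sum to 3 (valence 4) → 1 H
  atom 5: C, bond orders sum to 3 (valence 4) → 1 H
  atom 6: O, bond orders sum to 2 (valence 2) → 0 H
  atom 7: C, bond orders sum to 2 (valence 4) → 2 H
  atom 8: C, bond orders sum to 2 (valence 4) → 2 H
  atom 9: C, bond orders sum to 3 (valence 4) → 1 H
  atom 10: C, bond orders sum to 1 (valence 4) → 3 H
  atom 11: C, bond orders sum to 4 (valence 4) → 0 H
  atom 12: O, bond orders sum to 2 (valence 2) → 0 H
  atom 13: N, bond orders sum to 1 (valence 3) → 2 H
Totals → C:9, H:16, Cl:1, N:1, O:2.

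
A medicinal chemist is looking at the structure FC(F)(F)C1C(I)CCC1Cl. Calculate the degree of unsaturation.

Degree of unsaturation = (number of rings) + (number of π bonds).
Ring closures in the SMILES: 1.
π bonds: none → 0 DoU from unsaturation.
Total DoU = 1 + 0 = 1.

1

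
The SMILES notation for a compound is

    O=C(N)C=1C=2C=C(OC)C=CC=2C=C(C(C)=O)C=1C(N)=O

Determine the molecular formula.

C15H14N2O4

Walk through each heavy atom and fill implicit hydrogens from standard valence (C 4, N 3, O 2, S 2, halogen 1):
  atom 1: O, bond orders sum to 2 (valence 2) → 0 H
  atom 2: C, bond orders sum to 4 (valence 4) → 0 H
  atom 3: N, bond orders sum to 1 (valence 3) → 2 H
  atom 4: C, bond orders sum to 4 (valence 4) → 0 H
  atom 5: C, bond orders sum to 4 (valence 4) → 0 H
  atom 6: C, bond orders sum to 3 (valence 4) → 1 H
  atom 7: C, bond orders sum to 4 (valence 4) → 0 H
  atom 8: O, bond orders sum to 2 (valence 2) → 0 H
  atom 9: C, bond orders sum to 1 (valence 4) → 3 H
  atom 10: C, bond orders sum to 3 (valence 4) → 1 H
  atom 11: C, bond orders sum to 3 (valence 4) → 1 H
  atom 12: C, bond orders sum to 4 (valence 4) → 0 H
  atom 13: C, bond orders sum to 3 (valence 4) → 1 H
  atom 14: C, bond orders sum to 4 (valence 4) → 0 H
  atom 15: C, bond orders sum to 4 (valence 4) → 0 H
  atom 16: C, bond orders sum to 1 (valence 4) → 3 H
  atom 17: O, bond orders sum to 2 (valence 2) → 0 H
  atom 18: C, bond orders sum to 4 (valence 4) → 0 H
  atom 19: C, bond orders sum to 4 (valence 4) → 0 H
  atom 20: N, bond orders sum to 1 (valence 3) → 2 H
  atom 21: O, bond orders sum to 2 (valence 2) → 0 H
Totals → C:15, H:14, N:2, O:4.
In Hill order: C15H14N2O4.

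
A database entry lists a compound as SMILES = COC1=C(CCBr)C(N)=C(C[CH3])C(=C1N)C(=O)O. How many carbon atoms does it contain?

12

Count every carbon token in the SMILES (each C, including those in ring-closure positions and inside branches).
Carbon count: 12.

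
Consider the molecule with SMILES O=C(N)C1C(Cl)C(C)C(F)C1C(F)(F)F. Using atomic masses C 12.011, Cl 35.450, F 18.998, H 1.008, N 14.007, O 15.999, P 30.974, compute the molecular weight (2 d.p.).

First, the molecular formula is C8H10ClF4NO (counting implicit H from valence).
  C: 8 × 12.011 = 96.088
  Cl: 1 × 35.450 = 35.450
  F: 4 × 18.998 = 75.992
  H: 10 × 1.008 = 10.080
  N: 1 × 14.007 = 14.007
  O: 1 × 15.999 = 15.999
Sum: 8×12.011 + 1×35.450 + 4×18.998 + 10×1.008 + 1×14.007 + 1×15.999 = 247.616 → 247.62 g/mol.

247.62 g/mol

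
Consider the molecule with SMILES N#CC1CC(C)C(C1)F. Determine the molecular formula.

C7H10FN

Walk through each heavy atom and fill implicit hydrogens from standard valence (C 4, N 3, O 2, S 2, halogen 1):
  atom 1: N, bond orders sum to 3 (valence 3) → 0 H
  atom 2: C, bond orders sum to 4 (valence 4) → 0 H
  atom 3: C, bond orders sum to 3 (valence 4) → 1 H
  atom 4: C, bond orders sum to 2 (valence 4) → 2 H
  atom 5: C, bond orders sum to 3 (valence 4) → 1 H
  atom 6: C, bond orders sum to 1 (valence 4) → 3 H
  atom 7: C, bond orders sum to 3 (valence 4) → 1 H
  atom 8: C, bond orders sum to 2 (valence 4) → 2 H
  atom 9: F (halogen, monovalent) → 0 H
Totals → C:7, H:10, F:1, N:1.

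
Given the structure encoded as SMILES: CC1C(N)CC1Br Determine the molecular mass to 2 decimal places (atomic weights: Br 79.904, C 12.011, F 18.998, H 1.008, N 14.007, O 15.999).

164.05 g/mol

First, the molecular formula is C5H10BrN (counting implicit H from valence).
  Br: 1 × 79.904 = 79.904
  C: 5 × 12.011 = 60.055
  H: 10 × 1.008 = 10.080
  N: 1 × 14.007 = 14.007
Sum: 1×79.904 + 5×12.011 + 10×1.008 + 1×14.007 = 164.046 → 164.05 g/mol.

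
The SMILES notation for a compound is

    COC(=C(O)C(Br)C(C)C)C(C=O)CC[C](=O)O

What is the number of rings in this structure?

0

In SMILES, each pair of matching ring-closure digits denotes one ring-closing bond; the number of such bonds equals the number of independent rings.
Ring-closure bonds here: 0.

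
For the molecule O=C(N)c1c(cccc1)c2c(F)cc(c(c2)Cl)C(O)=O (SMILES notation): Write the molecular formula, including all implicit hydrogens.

Walk through each heavy atom and fill implicit hydrogens from standard valence (C 4, N 3, O 2, S 2, halogen 1); for lowercase aromatic atoms, an aromatic c carries 1 H when it has two neighbours and 0 H with three, and aromatic n carries 0 H:
  atom 1: O, bond orders sum to 2 (valence 2) → 0 H
  atom 2: C, bond orders sum to 4 (valence 4) → 0 H
  atom 3: N, bond orders sum to 1 (valence 3) → 2 H
  atom 4: aromatic c, 3 neighbours → 0 H
  atom 5: aromatic c, 3 neighbours → 0 H
  atom 6: aromatic c, 2 neighbours → 1 H
  atom 7: aromatic c, 2 neighbours → 1 H
  atom 8: aromatic c, 2 neighbours → 1 H
  atom 9: aromatic c, 2 neighbours → 1 H
  atom 10: aromatic c, 3 neighbours → 0 H
  atom 11: aromatic c, 3 neighbours → 0 H
  atom 12: F (halogen, monovalent) → 0 H
  atom 13: aromatic c, 2 neighbours → 1 H
  atom 14: aromatic c, 3 neighbours → 0 H
  atom 15: aromatic c, 3 neighbours → 0 H
  atom 16: aromatic c, 2 neighbours → 1 H
  atom 17: Cl (halogen, monovalent) → 0 H
  atom 18: C, bond orders sum to 4 (valence 4) → 0 H
  atom 19: O, bond orders sum to 1 (valence 2) → 1 H
  atom 20: O, bond orders sum to 2 (valence 2) → 0 H
Totals → C:14, H:9, Cl:1, F:1, N:1, O:3.

C14H9ClFNO3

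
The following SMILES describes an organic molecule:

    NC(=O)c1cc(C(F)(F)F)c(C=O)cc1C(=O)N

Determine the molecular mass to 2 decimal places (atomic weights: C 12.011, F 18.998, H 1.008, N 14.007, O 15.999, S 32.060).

260.17 g/mol

First, the molecular formula is C10H7F3N2O3 (counting implicit H from valence).
  C: 10 × 12.011 = 120.110
  F: 3 × 18.998 = 56.994
  H: 7 × 1.008 = 7.056
  N: 2 × 14.007 = 28.014
  O: 3 × 15.999 = 47.997
Sum: 10×12.011 + 3×18.998 + 7×1.008 + 2×14.007 + 3×15.999 = 260.171 → 260.17 g/mol.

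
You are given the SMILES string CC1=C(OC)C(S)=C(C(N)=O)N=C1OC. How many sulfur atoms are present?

Scan the SMILES for S atoms (remember two-letter symbols like Cl and Br are single atoms).
Sulfur count: 1.

1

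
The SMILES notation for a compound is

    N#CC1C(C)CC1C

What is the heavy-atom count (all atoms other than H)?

Every atom symbol written in the SMILES (organic subset) is one heavy atom; implicit H are not written.
Heavy atoms by element → C:7, N:1.
Total: 8.

8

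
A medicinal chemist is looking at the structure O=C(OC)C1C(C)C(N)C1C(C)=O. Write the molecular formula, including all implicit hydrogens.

C9H15NO3

Walk through each heavy atom and fill implicit hydrogens from standard valence (C 4, N 3, O 2, S 2, halogen 1):
  atom 1: O, bond orders sum to 2 (valence 2) → 0 H
  atom 2: C, bond orders sum to 4 (valence 4) → 0 H
  atom 3: O, bond orders sum to 2 (valence 2) → 0 H
  atom 4: C, bond orders sum to 1 (valence 4) → 3 H
  atom 5: C, bond orders sum to 3 (valence 4) → 1 H
  atom 6: C, bond orders sum to 3 (valence 4) → 1 H
  atom 7: C, bond orders sum to 1 (valence 4) → 3 H
  atom 8: C, bond orders sum to 3 (valence 4) → 1 H
  atom 9: N, bond orders sum to 1 (valence 3) → 2 H
  atom 10: C, bond orders sum to 3 (valence 4) → 1 H
  atom 11: C, bond orders sum to 4 (valence 4) → 0 H
  atom 12: C, bond orders sum to 1 (valence 4) → 3 H
  atom 13: O, bond orders sum to 2 (valence 2) → 0 H
Totals → C:9, H:15, N:1, O:3.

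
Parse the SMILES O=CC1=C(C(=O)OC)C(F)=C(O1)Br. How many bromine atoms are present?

Scan the SMILES for Br atoms (remember two-letter symbols like Cl and Br are single atoms).
Bromine count: 1.

1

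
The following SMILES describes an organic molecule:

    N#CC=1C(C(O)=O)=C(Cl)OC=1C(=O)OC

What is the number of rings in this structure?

1

In SMILES, each pair of matching ring-closure digits denotes one ring-closing bond; the number of such bonds equals the number of independent rings.
Ring-closure bonds here: 1.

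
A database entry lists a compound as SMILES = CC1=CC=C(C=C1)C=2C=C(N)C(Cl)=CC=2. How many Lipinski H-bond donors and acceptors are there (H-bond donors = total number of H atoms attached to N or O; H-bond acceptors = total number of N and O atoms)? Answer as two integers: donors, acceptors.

Donors: find every N or O and count the H atoms it carries.
  atom 11 (N): bond orders sum to 1 → 2 H
Lipinski HBD = 2.
Acceptors: N atoms = 1, O atoms = 0 → HBA = 1.

2, 1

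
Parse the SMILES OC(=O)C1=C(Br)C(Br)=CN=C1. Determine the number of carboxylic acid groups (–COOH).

The carboxylic acid motif appears at heavy-atom position 2 in the SMILES.
Carboxylic acid count: 1.

1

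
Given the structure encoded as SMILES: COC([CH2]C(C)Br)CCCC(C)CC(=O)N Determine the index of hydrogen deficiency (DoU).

Degree of unsaturation = (number of rings) + (number of π bonds).
Ring closures in the SMILES: 0.
π bonds: 1 double bond (each 1 DoU) → 1 DoU from unsaturation.
Total DoU = 0 + 1 = 1.

1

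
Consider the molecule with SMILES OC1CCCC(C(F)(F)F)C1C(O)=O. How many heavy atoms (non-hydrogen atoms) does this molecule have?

14

Every atom symbol written in the SMILES (organic subset) is one heavy atom; implicit H are not written.
Heavy atoms by element → C:8, F:3, O:3.
Total: 14.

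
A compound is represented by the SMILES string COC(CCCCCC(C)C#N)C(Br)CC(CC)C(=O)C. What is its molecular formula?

C17H30BrNO2

Walk through each heavy atom and fill implicit hydrogens from standard valence (C 4, N 3, O 2, S 2, halogen 1):
  atom 1: C, bond orders sum to 1 (valence 4) → 3 H
  atom 2: O, bond orders sum to 2 (valence 2) → 0 H
  atom 3: C, bond orders sum to 3 (valence 4) → 1 H
  atom 4: C, bond orders sum to 2 (valence 4) → 2 H
  atom 5: C, bond orders sum to 2 (valence 4) → 2 H
  atom 6: C, bond orders sum to 2 (valence 4) → 2 H
  atom 7: C, bond orders sum to 2 (valence 4) → 2 H
  atom 8: C, bond orders sum to 2 (valence 4) → 2 H
  atom 9: C, bond orders sum to 3 (valence 4) → 1 H
  atom 10: C, bond orders sum to 1 (valence 4) → 3 H
  atom 11: C, bond orders sum to 4 (valence 4) → 0 H
  atom 12: N, bond orders sum to 3 (valence 3) → 0 H
  atom 13: C, bond orders sum to 3 (valence 4) → 1 H
  atom 14: Br (halogen, monovalent) → 0 H
  atom 15: C, bond orders sum to 2 (valence 4) → 2 H
  atom 16: C, bond orders sum to 3 (valence 4) → 1 H
  atom 17: C, bond orders sum to 2 (valence 4) → 2 H
  atom 18: C, bond orders sum to 1 (valence 4) → 3 H
  atom 19: C, bond orders sum to 4 (valence 4) → 0 H
  atom 20: O, bond orders sum to 2 (valence 2) → 0 H
  atom 21: C, bond orders sum to 1 (valence 4) → 3 H
Totals → C:17, H:30, Br:1, N:1, O:2.
In Hill order: C17H30BrNO2.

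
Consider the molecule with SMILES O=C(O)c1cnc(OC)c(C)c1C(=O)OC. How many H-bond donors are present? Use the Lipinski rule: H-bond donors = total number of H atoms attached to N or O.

Donors: find every N or O and count the H atoms it carries.
  atom 1 (O): bond orders sum to 2 → 0 H
  atom 3 (O): bond orders sum to 1 → 1 H
  atom 6 (N): bond orders sum to 3 → 0 H
  atom 8 (O): bond orders sum to 2 → 0 H
  atom 14 (O): bond orders sum to 2 → 0 H
  atom 15 (O): bond orders sum to 2 → 0 H
Lipinski HBD = 1.

1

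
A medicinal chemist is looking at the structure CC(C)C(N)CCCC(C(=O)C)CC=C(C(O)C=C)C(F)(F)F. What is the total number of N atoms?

1

Scan the SMILES for N atoms (remember two-letter symbols like Cl and Br are single atoms).
Nitrogen count: 1.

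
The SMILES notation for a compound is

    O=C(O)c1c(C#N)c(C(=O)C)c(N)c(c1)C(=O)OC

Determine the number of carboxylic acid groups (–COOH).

1

The carboxylic acid motif appears at heavy-atom position 2 in the SMILES.
Other groups present: 1 ester, 1 ketone, 1 nitrile, 1 primary amine.
Carboxylic acid count: 1.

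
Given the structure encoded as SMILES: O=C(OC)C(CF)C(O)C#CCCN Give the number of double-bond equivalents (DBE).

3

Molecular formula: C9H14FNO3.
DoU = (2C + 2 + N − H − X) / 2, where X is the halogen count and O/S are ignored.
    = (2·9 + 2 + 1 − 14 − 1) / 2 = 6 / 2 = 3.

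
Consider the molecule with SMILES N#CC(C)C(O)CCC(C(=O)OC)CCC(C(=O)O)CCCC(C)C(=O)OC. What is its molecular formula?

Walk through each heavy atom and fill implicit hydrogens from standard valence (C 4, N 3, O 2, S 2, halogen 1):
  atom 1: N, bond orders sum to 3 (valence 3) → 0 H
  atom 2: C, bond orders sum to 4 (valence 4) → 0 H
  atom 3: C, bond orders sum to 3 (valence 4) → 1 H
  atom 4: C, bond orders sum to 1 (valence 4) → 3 H
  atom 5: C, bond orders sum to 3 (valence 4) → 1 H
  atom 6: O, bond orders sum to 1 (valence 2) → 1 H
  atom 7: C, bond orders sum to 2 (valence 4) → 2 H
  atom 8: C, bond orders sum to 2 (valence 4) → 2 H
  atom 9: C, bond orders sum to 3 (valence 4) → 1 H
  atom 10: C, bond orders sum to 4 (valence 4) → 0 H
  atom 11: O, bond orders sum to 2 (valence 2) → 0 H
  atom 12: O, bond orders sum to 2 (valence 2) → 0 H
  atom 13: C, bond orders sum to 1 (valence 4) → 3 H
  atom 14: C, bond orders sum to 2 (valence 4) → 2 H
  atom 15: C, bond orders sum to 2 (valence 4) → 2 H
  atom 16: C, bond orders sum to 3 (valence 4) → 1 H
  atom 17: C, bond orders sum to 4 (valence 4) → 0 H
  atom 18: O, bond orders sum to 2 (valence 2) → 0 H
  atom 19: O, bond orders sum to 1 (valence 2) → 1 H
  atom 20: C, bond orders sum to 2 (valence 4) → 2 H
  atom 21: C, bond orders sum to 2 (valence 4) → 2 H
  atom 22: C, bond orders sum to 2 (valence 4) → 2 H
  atom 23: C, bond orders sum to 3 (valence 4) → 1 H
  atom 24: C, bond orders sum to 1 (valence 4) → 3 H
  atom 25: C, bond orders sum to 4 (valence 4) → 0 H
  atom 26: O, bond orders sum to 2 (valence 2) → 0 H
  atom 27: O, bond orders sum to 2 (valence 2) → 0 H
  atom 28: C, bond orders sum to 1 (valence 4) → 3 H
Totals → C:20, H:33, N:1, O:7.
In Hill order: C20H33NO7.

C20H33NO7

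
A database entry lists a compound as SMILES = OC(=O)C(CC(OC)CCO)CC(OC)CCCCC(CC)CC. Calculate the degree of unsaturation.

Degree of unsaturation = (number of rings) + (number of π bonds).
Ring closures in the SMILES: 0.
π bonds: 1 double bond (each 1 DoU) → 1 DoU from unsaturation.
Total DoU = 0 + 1 = 1.

1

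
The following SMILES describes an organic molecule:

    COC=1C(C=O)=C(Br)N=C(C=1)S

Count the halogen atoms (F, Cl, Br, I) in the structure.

Halogen atoms appear at heavy-atom position 8 (1×Br).
Other groups present: 1 aldehyde, 1 ether, 1 thiol.
Halogen count: 1.

1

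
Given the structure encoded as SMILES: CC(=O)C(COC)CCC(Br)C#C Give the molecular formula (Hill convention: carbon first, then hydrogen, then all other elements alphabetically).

Walk through each heavy atom and fill implicit hydrogens from standard valence (C 4, N 3, O 2, S 2, halogen 1):
  atom 1: C, bond orders sum to 1 (valence 4) → 3 H
  atom 2: C, bond orders sum to 4 (valence 4) → 0 H
  atom 3: O, bond orders sum to 2 (valence 2) → 0 H
  atom 4: C, bond orders sum to 3 (valence 4) → 1 H
  atom 5: C, bond orders sum to 2 (valence 4) → 2 H
  atom 6: O, bond orders sum to 2 (valence 2) → 0 H
  atom 7: C, bond orders sum to 1 (valence 4) → 3 H
  atom 8: C, bond orders sum to 2 (valence 4) → 2 H
  atom 9: C, bond orders sum to 2 (valence 4) → 2 H
  atom 10: C, bond orders sum to 3 (valence 4) → 1 H
  atom 11: Br (halogen, monovalent) → 0 H
  atom 12: C, bond orders sum to 4 (valence 4) → 0 H
  atom 13: C, bond orders sum to 3 (valence 4) → 1 H
Totals → C:10, H:15, Br:1, O:2.
In Hill order: C10H15BrO2.

C10H15BrO2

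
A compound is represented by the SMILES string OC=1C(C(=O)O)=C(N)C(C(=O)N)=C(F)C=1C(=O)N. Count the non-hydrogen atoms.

18

Every atom symbol written in the SMILES (organic subset) is one heavy atom; implicit H are not written.
Heavy atoms by element → C:9, F:1, N:3, O:5.
Total: 18.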